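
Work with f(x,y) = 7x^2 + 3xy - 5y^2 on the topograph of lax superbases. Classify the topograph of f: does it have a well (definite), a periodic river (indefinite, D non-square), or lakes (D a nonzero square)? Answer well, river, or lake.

D = b²−4ac = 3² − 4·7·(-5) = 149
D > 0 non-square ⇒ indefinite ⇒ periodic river

river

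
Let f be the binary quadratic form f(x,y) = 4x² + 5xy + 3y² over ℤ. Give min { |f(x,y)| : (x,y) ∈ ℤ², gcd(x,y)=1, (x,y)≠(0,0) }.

translate: b→-3 (≡5 mod 8), so (4,5,3)→(4,-3,2)
flip: (4,-3,2)→(2,3,4)
translate: b→-1 (≡3 mod 4), so (2,3,4)→(2,-1,3)
reduced (well bottom): (2,-1,3) with a≤c, −a<b≤a
well minimum = a = 2

2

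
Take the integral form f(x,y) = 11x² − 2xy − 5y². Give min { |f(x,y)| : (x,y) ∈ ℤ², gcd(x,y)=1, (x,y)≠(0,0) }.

descent: ρ → (-5,12,4)  [lands on river]
river: ρ → (4,12,-5)
river: ρ → (-5,8,8)
river: ρ → (8,8,-5)
closes: descent 1, river 4
min |a| on river = 4

4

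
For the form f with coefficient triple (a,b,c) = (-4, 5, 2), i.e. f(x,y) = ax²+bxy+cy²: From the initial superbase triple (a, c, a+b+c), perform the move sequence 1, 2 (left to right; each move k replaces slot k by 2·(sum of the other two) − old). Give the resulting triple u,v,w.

start (-4,2,3) = (f(1,0),f(0,1),f(1,1))
replace slot 1: 2·(2+3) − (-4) = 14 → (14,2,3)
replace slot 2: 2·(14+3) − 2 = 32 → (14,32,3)

14,32,3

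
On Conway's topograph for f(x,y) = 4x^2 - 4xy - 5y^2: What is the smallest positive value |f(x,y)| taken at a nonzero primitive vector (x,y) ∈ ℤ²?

descent: ρ → (-5,4,4)  [lands on river]
river: ρ → (4,4,-5)
river: ρ → (-5,6,3)
river: ρ → (3,6,-5)
closes: descent 1, river 4
min |a| on river = 3

3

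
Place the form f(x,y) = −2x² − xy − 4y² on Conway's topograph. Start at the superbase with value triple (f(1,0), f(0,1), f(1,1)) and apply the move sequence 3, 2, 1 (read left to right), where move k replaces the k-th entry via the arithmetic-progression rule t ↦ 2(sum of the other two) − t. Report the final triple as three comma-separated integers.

start (-2,-4,-7) = (f(1,0),f(0,1),f(1,1))
replace slot 3: 2·((-2)+(-4)) − (-7) = -5 → (-2,-4,-5)
replace slot 2: 2·((-2)+(-5)) − (-4) = -10 → (-2,-10,-5)
replace slot 1: 2·((-10)+(-5)) − (-2) = -28 → (-28,-10,-5)

-28,-10,-5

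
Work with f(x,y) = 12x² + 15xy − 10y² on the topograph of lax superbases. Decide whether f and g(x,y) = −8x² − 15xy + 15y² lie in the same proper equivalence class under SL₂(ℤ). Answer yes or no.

D₁ = 705, D₂ = 705
river cycle of f (length 14): (-10, 25, 2), (2, 23, -22), (-22, 21, 3), (3, 21, -22), (-22, 23, 2), (2, 25, -10), (-10, 15, 12), (12, 9, -13), (-13, 17, 8), (8, 15, -15), … (4 more)
river cycle of g (length 14): (15, 15, -8), (-8, 17, 13), (13, 9, -12), (-12, 15, 10), (10, 25, -2), (-2, 23, 22), (22, 21, -3), (-3, 21, 22), (22, 23, -2), (-2, 25, 10), … (4 more)
cycles differ ⇒ inequivalent

no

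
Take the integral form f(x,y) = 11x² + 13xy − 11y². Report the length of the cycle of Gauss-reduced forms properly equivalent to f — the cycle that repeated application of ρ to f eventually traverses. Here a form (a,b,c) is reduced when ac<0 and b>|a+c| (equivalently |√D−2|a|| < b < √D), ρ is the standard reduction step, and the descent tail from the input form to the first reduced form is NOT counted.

D = 653, ⌊√D⌋ = 25
river: ρ → (-11,9,13)
river: ρ → (13,17,-7)
river: ρ → (-7,25,1)
river: ρ → (1,25,-7)
river: ρ → (-7,17,13)
river: ρ → (13,9,-11)
river: ρ → (-11,13,11)
river: ρ → (11,9,-13)
river: ρ → (-13,17,7)
river: ρ → (7,25,-1)
river: ρ → (-1,25,7)
river: ρ → (7,17,-13)
river: ρ → (-13,9,11)
river: ρ → (11,13,-11)
ρ-cycle length = 14 (tail of 0 descent steps not counted)

14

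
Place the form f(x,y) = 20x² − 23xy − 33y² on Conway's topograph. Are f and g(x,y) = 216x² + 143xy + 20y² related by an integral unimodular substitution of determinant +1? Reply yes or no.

D₁ = 3169, D₂ = 3169
river cycle of f (length 166): (-33, 23, 20), (20, 17, -36), (-36, 55, 1), (1, 55, -36), (-36, 17, 20), (20, 23, -33), (-33, 43, 10), (10, 37, -45), (-45, 53, 2), (2, 55, -18), … (156 more)
river cycle of g (length 166): (20, 17, -36), (-36, 55, 1), (1, 55, -36), (-36, 17, 20), (20, 23, -33), (-33, 43, 10), (10, 37, -45), (-45, 53, 2), (2, 55, -18), (-18, 53, 5), … (156 more)
cycles coincide ⇒ equivalent

yes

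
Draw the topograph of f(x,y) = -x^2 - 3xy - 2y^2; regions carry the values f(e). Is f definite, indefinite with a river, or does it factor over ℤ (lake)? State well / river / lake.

D = b²−4ac = (-3)² − 4·(-1)·(-2) = 1
D = 1² is a perfect square ⇒ form factors over ℤ ⇒ lakes

lake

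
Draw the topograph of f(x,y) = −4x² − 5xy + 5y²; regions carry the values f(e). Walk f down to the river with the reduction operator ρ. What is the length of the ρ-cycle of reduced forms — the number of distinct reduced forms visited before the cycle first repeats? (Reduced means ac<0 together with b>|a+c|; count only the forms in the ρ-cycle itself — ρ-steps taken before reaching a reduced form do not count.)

D = 105, ⌊√D⌋ = 10
descent: ρ → (5,5,-4)  [lands on river]
river: ρ → (-4,3,6)
river: ρ → (6,9,-1)
river: ρ → (-1,9,6)
river: ρ → (6,3,-4)
river: ρ → (-4,5,5)
ρ-cycle length = 6 (tail of 1 descent step not counted)

6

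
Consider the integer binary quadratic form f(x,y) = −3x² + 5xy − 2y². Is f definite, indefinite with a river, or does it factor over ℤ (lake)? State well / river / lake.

D = b²−4ac = 5² − 4·(-3)·(-2) = 1
D = 1² is a perfect square ⇒ form factors over ℤ ⇒ lakes

lake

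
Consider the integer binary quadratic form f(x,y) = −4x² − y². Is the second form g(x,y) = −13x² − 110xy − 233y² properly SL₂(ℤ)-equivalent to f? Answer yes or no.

D₁ = -16, D₂ = -16
f is negative-definite; reduce −f:
−f: flip: (4,0,1)→(1,0,4)
−f: reduced (well bottom): (1,0,4) with a≤c, −a<b≤a
flip sign back: reduced form of f is (-1,0,-4)
g is negative-definite; reduce −g:
−g: translate: b→6 (≡110 mod 26), so (13,110,233)→(13,6,1)
−g: flip: (13,6,1)→(1,-6,13)
−g: translate: b→0 (≡-6 mod 2), so (1,-6,13)→(1,0,4)
−g: reduced (well bottom): (1,0,4) with a≤c, −a<b≤a
flip sign back: reduced form of g is (-1,0,-4)
reduced forms (-1, 0, -4) vs (-1, 0, -4) ⇒ equivalent

yes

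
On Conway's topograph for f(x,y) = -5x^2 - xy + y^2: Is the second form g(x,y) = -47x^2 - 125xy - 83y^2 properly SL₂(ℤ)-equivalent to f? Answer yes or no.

D₁ = 21, D₂ = 21
river cycle of f (length 2): (1, 3, -3), (-3, 3, 1)
river cycle of g (length 2): (1, 3, -3), (-3, 3, 1)
cycles coincide ⇒ equivalent

yes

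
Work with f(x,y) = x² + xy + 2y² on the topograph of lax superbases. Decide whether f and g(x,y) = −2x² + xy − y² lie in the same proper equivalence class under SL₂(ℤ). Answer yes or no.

D₁ = -7, D₂ = -7
f: reduced (well bottom): (1,1,2) with a≤c, −a<b≤a
g is negative-definite; reduce −g:
−g: flip: (2,-1,1)→(1,1,2)
−g: reduced (well bottom): (1,1,2) with a≤c, −a<b≤a
flip sign back: reduced form of g is (-1,-1,-2)
reduced forms (1, 1, 2) vs (-1, -1, -2) ⇒ inequivalent

no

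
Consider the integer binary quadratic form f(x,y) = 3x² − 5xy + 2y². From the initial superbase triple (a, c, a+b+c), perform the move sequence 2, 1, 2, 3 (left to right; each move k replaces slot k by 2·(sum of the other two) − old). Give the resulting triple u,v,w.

start (3,2,0) = (f(1,0),f(0,1),f(1,1))
replace slot 2: 2·(3+0) − 2 = 4 → (3,4,0)
replace slot 1: 2·(4+0) − 3 = 5 → (5,4,0)
replace slot 2: 2·(5+0) − 4 = 6 → (5,6,0)
replace slot 3: 2·(5+6) − 0 = 22 → (5,6,22)

5,6,22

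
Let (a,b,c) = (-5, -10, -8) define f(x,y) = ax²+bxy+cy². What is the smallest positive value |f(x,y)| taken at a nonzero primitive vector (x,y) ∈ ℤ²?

translate: b→0 (≡10 mod 10), so (5,10,8)→(5,0,3)
flip: (5,0,3)→(3,0,5)
reduced (well bottom): (3,0,5) with a≤c, −a<b≤a
well minimum |f| = |-3| = 3 (negative-definite)

3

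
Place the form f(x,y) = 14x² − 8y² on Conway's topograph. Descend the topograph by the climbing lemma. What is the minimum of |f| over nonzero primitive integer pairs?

descent: ρ → (-8,16,6)  [lands on river]
river: ρ → (6,20,-2)
river: ρ → (-2,20,6)
river: ρ → (6,16,-8)
closes: descent 1, river 4
min |a| on river = 2

2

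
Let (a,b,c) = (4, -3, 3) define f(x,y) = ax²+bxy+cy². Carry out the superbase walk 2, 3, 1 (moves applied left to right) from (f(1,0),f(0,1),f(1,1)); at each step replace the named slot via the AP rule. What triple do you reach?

start (4,3,4) = (f(1,0),f(0,1),f(1,1))
replace slot 2: 2·(4+4) − 3 = 13 → (4,13,4)
replace slot 3: 2·(4+13) − 4 = 30 → (4,13,30)
replace slot 1: 2·(13+30) − 4 = 82 → (82,13,30)

82,13,30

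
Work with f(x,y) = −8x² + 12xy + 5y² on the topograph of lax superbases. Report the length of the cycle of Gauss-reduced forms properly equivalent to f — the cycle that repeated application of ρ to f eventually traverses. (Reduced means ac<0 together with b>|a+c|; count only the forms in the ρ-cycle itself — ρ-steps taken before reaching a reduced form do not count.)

D = 304, ⌊√D⌋ = 17
river: ρ → (5,8,-12)
river: ρ → (-12,16,1)
river: ρ → (1,16,-12)
river: ρ → (-12,8,5)
river: ρ → (5,12,-8)
river: ρ → (-8,4,9)
river: ρ → (9,14,-3)
river: ρ → (-3,16,4)
river: ρ → (4,16,-3)
river: ρ → (-3,14,9)
river: ρ → (9,4,-8)
river: ρ → (-8,12,5)
ρ-cycle length = 12 (tail of 0 descent steps not counted)

12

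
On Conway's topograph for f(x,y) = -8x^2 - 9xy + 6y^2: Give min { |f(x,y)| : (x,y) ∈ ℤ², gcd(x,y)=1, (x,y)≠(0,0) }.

descent: ρ → (6,9,-8)  [lands on river]
river: ρ → (-8,7,7)
river: ρ → (7,7,-8)
river: ρ → (-8,9,6)
river: ρ → (6,15,-2)
river: ρ → (-2,13,13)
river: ρ → (13,13,-2)
river: ρ → (-2,15,6)
closes: descent 1, river 8
min |a| on river = 2

2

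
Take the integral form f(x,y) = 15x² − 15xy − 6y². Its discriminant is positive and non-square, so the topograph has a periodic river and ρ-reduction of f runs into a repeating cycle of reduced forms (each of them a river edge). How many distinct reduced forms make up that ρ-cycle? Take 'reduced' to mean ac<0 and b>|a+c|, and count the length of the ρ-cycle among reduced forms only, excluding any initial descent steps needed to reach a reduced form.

D = 585, ⌊√D⌋ = 24
descent: ρ → (-6,15,15)  [lands on river]
river: ρ → (15,15,-6)
river: ρ → (-6,21,6)
river: ρ → (6,15,-15)
river: ρ → (-15,15,6)
river: ρ → (6,21,-6)
ρ-cycle length = 6 (tail of 1 descent step not counted)

6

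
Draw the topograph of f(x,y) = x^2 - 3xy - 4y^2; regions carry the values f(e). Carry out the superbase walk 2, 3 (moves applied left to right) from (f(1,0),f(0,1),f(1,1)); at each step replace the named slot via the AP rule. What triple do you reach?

start (1,-4,-6) = (f(1,0),f(0,1),f(1,1))
replace slot 2: 2·(1+(-6)) − (-4) = -6 → (1,-6,-6)
replace slot 3: 2·(1+(-6)) − (-6) = -4 → (1,-6,-4)

1,-6,-4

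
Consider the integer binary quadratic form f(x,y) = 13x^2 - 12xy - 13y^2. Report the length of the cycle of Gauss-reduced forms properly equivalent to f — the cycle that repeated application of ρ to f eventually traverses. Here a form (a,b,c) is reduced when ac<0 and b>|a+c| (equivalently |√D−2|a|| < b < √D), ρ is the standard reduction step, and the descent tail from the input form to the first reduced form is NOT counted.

D = 820, ⌊√D⌋ = 28
descent: ρ → (-13,12,13)  [lands on river]
river: ρ → (13,14,-12)
river: ρ → (-12,10,15)
river: ρ → (15,20,-7)
river: ρ → (-7,22,12)
river: ρ → (12,26,-3)
river: ρ → (-3,28,3)
river: ρ → (3,26,-12)
river: ρ → (-12,22,7)
river: ρ → (7,20,-15)
river: ρ → (-15,10,12)
river: ρ → (12,14,-13)
ρ-cycle length = 12 (tail of 1 descent step not counted)

12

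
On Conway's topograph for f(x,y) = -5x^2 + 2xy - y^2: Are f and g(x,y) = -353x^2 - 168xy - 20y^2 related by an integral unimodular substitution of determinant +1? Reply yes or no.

D₁ = -16, D₂ = -16
f is negative-definite; reduce −f:
−f: flip: (5,-2,1)→(1,2,5)
−f: translate: b→0 (≡2 mod 2), so (1,2,5)→(1,0,4)
−f: reduced (well bottom): (1,0,4) with a≤c, −a<b≤a
flip sign back: reduced form of f is (-1,0,-4)
g is negative-definite; reduce −g:
−g: flip: (353,168,20)→(20,-168,353)
−g: translate: b→-8 (≡-168 mod 40), so (20,-168,353)→(20,-8,1)
−g: flip: (20,-8,1)→(1,8,20)
−g: translate: b→0 (≡8 mod 2), so (1,8,20)→(1,0,4)
−g: reduced (well bottom): (1,0,4) with a≤c, −a<b≤a
flip sign back: reduced form of g is (-1,0,-4)
reduced forms (-1, 0, -4) vs (-1, 0, -4) ⇒ equivalent

yes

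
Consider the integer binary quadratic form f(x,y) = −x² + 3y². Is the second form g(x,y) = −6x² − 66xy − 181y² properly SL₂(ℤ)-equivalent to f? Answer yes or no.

D₁ = 12, D₂ = 12
river cycle of f (length 2): (-1, 2, 2), (2, 2, -1)
river cycle of g (length 2): (-1, 2, 2), (2, 2, -1)
cycles coincide ⇒ equivalent

yes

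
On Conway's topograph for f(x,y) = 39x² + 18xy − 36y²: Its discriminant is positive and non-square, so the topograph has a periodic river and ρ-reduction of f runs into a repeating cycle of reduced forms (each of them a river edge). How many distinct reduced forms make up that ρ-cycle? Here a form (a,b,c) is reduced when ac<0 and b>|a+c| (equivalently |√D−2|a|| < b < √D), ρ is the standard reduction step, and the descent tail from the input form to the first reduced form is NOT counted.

D = 5940, ⌊√D⌋ = 77
river: ρ → (-36,54,21)
river: ρ → (21,72,-9)
river: ρ → (-9,72,21)
river: ρ → (21,54,-36)
river: ρ → (-36,18,39)
river: ρ → (39,60,-15)
river: ρ → (-15,60,39)
river: ρ → (39,18,-36)
ρ-cycle length = 8 (tail of 0 descent steps not counted)

8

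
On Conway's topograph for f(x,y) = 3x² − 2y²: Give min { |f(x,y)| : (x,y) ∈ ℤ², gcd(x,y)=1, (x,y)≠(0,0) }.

descent: ρ → (-2,4,1)  [lands on river]
river: ρ → (1,4,-2)
closes: descent 1, river 2
min |a| on river = 1

1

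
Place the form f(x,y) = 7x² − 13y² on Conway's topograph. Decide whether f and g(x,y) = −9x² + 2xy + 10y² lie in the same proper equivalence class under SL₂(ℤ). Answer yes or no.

D₁ = 364, D₂ = 364
river cycle of f (length 8): (7, 14, -6), (-6, 10, 11), (11, 12, -5), (-5, 18, 2), (2, 18, -5), (-5, 12, 11), (11, 10, -6), (-6, 14, 7)
river cycle of g (length 8): (10, 18, -1), (-1, 18, 10), (10, 2, -9), (-9, 16, 3), (3, 14, -14), (-14, 14, 3), (3, 16, -9), (-9, 2, 10)
cycles differ ⇒ inequivalent

no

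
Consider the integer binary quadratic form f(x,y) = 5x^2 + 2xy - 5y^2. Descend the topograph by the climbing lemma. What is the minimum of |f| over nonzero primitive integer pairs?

river: ρ → (-5,8,2)
river: ρ → (2,8,-5)
river: ρ → (-5,2,5)
river: ρ → (5,8,-2)
river: ρ → (-2,8,5)
river: ρ → (5,2,-5)
closes: descent 0, river 6
min |a| on river = 2

2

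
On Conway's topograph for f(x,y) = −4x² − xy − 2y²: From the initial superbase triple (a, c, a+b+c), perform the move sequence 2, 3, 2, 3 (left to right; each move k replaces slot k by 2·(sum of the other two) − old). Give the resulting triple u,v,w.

start (-4,-2,-7) = (f(1,0),f(0,1),f(1,1))
replace slot 2: 2·((-4)+(-7)) − (-2) = -20 → (-4,-20,-7)
replace slot 3: 2·((-4)+(-20)) − (-7) = -41 → (-4,-20,-41)
replace slot 2: 2·((-4)+(-41)) − (-20) = -70 → (-4,-70,-41)
replace slot 3: 2·((-4)+(-70)) − (-41) = -107 → (-4,-70,-107)

-4,-70,-107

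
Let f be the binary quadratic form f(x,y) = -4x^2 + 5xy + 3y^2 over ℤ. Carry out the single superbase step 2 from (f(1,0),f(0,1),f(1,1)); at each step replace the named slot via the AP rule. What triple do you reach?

start (-4,3,4) = (f(1,0),f(0,1),f(1,1))
replace slot 2: 2·((-4)+4) − 3 = -3 → (-4,-3,4)

-4,-3,4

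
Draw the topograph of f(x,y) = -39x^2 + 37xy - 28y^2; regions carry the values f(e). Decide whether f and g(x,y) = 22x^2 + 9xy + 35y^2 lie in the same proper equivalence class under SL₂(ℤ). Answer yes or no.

D₁ = -2999, D₂ = -2999
f is negative-definite; reduce −f:
−f: flip: (39,-37,28)→(28,37,39)
−f: translate: b→-19 (≡37 mod 56), so (28,37,39)→(28,-19,30)
−f: reduced (well bottom): (28,-19,30) with a≤c, −a<b≤a
flip sign back: reduced form of f is (-28,19,-30)
g: reduced (well bottom): (22,9,35) with a≤c, −a<b≤a
reduced forms (-28, 19, -30) vs (22, 9, 35) ⇒ inequivalent

no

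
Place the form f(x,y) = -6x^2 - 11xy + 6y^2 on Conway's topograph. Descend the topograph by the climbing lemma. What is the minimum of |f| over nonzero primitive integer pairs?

descent: ρ → (6,11,-6)  [lands on river]
river: ρ → (-6,13,4)
river: ρ → (4,11,-9)
river: ρ → (-9,7,6)
river: ρ → (6,5,-10)
river: ρ → (-10,15,1)
river: ρ → (1,15,-10)
river: ρ → (-10,5,6)
river: ρ → (6,7,-9)
river: ρ → (-9,11,4)
river: ρ → (4,13,-6)
river: ρ → (-6,11,6)
river: ρ → (6,13,-4)
river: ρ → (-4,11,9)
river: ρ → (9,7,-6)
river: ρ → (-6,5,10)
river: ρ → (10,15,-1)
river: ρ → (-1,15,10)
river: ρ → (10,5,-6)
river: ρ → (-6,7,9)
river: ρ → (9,11,-4)
river: ρ → (-4,13,6)
closes: descent 1, river 22
min |a| on river = 1

1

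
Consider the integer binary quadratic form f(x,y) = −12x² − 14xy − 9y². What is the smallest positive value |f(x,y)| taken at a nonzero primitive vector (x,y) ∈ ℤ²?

translate: b→-10 (≡14 mod 24), so (12,14,9)→(12,-10,7)
flip: (12,-10,7)→(7,10,12)
translate: b→-4 (≡10 mod 14), so (7,10,12)→(7,-4,9)
reduced (well bottom): (7,-4,9) with a≤c, −a<b≤a
well minimum |f| = |-7| = 7 (negative-definite)

7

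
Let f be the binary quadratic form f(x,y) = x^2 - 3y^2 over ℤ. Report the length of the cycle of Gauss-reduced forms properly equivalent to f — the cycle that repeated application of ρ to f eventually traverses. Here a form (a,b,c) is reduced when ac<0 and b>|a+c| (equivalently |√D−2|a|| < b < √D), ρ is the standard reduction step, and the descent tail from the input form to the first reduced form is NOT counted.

D = 12, ⌊√D⌋ = 3
descent: ρ → (-3,0,1)
descent: ρ → (1,2,-2)  [lands on river]
river: ρ → (-2,2,1)
ρ-cycle length = 2 (tail of 2 descent steps not counted)

2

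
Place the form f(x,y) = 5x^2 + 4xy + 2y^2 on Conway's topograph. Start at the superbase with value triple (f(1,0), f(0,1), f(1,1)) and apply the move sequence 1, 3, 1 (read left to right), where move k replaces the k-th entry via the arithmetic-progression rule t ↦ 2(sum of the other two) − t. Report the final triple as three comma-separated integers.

start (5,2,11) = (f(1,0),f(0,1),f(1,1))
replace slot 1: 2·(2+11) − 5 = 21 → (21,2,11)
replace slot 3: 2·(21+2) − 11 = 35 → (21,2,35)
replace slot 1: 2·(2+35) − 21 = 53 → (53,2,35)

53,2,35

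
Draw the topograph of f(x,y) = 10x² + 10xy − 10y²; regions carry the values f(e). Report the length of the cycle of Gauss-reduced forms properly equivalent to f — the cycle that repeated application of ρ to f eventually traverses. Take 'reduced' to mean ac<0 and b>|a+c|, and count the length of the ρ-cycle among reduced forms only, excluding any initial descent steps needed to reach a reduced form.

D = 500, ⌊√D⌋ = 22
river: ρ → (-10,10,10)
river: ρ → (10,10,-10)
ρ-cycle length = 2 (tail of 0 descent steps not counted)

2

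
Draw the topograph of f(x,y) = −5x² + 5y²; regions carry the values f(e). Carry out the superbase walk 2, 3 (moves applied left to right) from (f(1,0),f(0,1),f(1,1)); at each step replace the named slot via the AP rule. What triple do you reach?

start (-5,5,0) = (f(1,0),f(0,1),f(1,1))
replace slot 2: 2·((-5)+0) − 5 = -15 → (-5,-15,0)
replace slot 3: 2·((-5)+(-15)) − 0 = -40 → (-5,-15,-40)

-5,-15,-40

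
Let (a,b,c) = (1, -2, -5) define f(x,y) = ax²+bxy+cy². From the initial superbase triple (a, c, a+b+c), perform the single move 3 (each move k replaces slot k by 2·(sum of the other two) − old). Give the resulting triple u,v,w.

start (1,-5,-6) = (f(1,0),f(0,1),f(1,1))
replace slot 3: 2·(1+(-5)) − (-6) = -2 → (1,-5,-2)

1,-5,-2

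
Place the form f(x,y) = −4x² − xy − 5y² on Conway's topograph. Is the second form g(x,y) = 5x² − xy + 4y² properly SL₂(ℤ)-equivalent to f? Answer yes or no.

D₁ = -79, D₂ = -79
f is negative-definite; reduce −f:
−f: reduced (well bottom): (4,1,5) with a≤c, −a<b≤a
flip sign back: reduced form of f is (-4,-1,-5)
g: flip: (5,-1,4)→(4,1,5)
g: reduced (well bottom): (4,1,5) with a≤c, −a<b≤a
reduced forms (-4, -1, -5) vs (4, 1, 5) ⇒ inequivalent

no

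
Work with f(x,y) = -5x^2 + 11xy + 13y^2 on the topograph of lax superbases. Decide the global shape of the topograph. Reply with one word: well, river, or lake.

D = b²−4ac = 11² − 4·(-5)·13 = 381
D > 0 non-square ⇒ indefinite ⇒ periodic river

river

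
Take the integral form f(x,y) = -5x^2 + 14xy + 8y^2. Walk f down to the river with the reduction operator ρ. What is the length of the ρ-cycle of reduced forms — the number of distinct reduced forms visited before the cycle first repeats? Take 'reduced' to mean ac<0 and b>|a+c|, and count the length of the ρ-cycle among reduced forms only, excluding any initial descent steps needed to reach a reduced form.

D = 356, ⌊√D⌋ = 18
river: ρ → (8,18,-1)
river: ρ → (-1,18,8)
river: ρ → (8,14,-5)
river: ρ → (-5,16,5)
river: ρ → (5,14,-8)
river: ρ → (-8,18,1)
river: ρ → (1,18,-8)
river: ρ → (-8,14,5)
river: ρ → (5,16,-5)
river: ρ → (-5,14,8)
ρ-cycle length = 10 (tail of 0 descent steps not counted)

10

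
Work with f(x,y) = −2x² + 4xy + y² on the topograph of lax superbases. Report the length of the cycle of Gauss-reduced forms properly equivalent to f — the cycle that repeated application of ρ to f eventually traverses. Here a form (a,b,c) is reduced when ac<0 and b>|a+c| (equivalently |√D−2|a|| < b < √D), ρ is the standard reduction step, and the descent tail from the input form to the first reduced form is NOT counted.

D = 24, ⌊√D⌋ = 4
river: ρ → (1,4,-2)
river: ρ → (-2,4,1)
ρ-cycle length = 2 (tail of 0 descent steps not counted)

2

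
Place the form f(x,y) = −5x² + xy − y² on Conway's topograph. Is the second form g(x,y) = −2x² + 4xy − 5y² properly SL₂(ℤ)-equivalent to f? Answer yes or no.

D₁ = -19, D₂ = -24
discriminants differ ⇒ not SL₂(ℤ)-equivalent

no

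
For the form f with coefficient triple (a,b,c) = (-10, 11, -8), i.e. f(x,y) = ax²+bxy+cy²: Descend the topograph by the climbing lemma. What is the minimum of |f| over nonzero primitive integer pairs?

translate: b→9 (≡-11 mod 20), so (10,-11,8)→(10,9,7)
flip: (10,9,7)→(7,-9,10)
translate: b→5 (≡-9 mod 14), so (7,-9,10)→(7,5,8)
reduced (well bottom): (7,5,8) with a≤c, −a<b≤a
well minimum |f| = |-7| = 7 (negative-definite)

7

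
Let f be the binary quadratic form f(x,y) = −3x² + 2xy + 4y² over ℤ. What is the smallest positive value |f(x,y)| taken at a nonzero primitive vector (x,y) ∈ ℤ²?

river: ρ → (4,6,-1)
river: ρ → (-1,6,4)
river: ρ → (4,2,-3)
river: ρ → (-3,4,3)
river: ρ → (3,2,-4)
river: ρ → (-4,6,1)
river: ρ → (1,6,-4)
river: ρ → (-4,2,3)
river: ρ → (3,4,-3)
river: ρ → (-3,2,4)
closes: descent 0, river 10
min |a| on river = 1

1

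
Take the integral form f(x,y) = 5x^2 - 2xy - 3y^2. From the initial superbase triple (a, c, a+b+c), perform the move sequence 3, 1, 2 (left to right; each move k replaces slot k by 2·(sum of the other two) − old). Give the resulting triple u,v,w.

start (5,-3,0) = (f(1,0),f(0,1),f(1,1))
replace slot 3: 2·(5+(-3)) − 0 = 4 → (5,-3,4)
replace slot 1: 2·((-3)+4) − 5 = -3 → (-3,-3,4)
replace slot 2: 2·((-3)+4) − (-3) = 5 → (-3,5,4)

-3,5,4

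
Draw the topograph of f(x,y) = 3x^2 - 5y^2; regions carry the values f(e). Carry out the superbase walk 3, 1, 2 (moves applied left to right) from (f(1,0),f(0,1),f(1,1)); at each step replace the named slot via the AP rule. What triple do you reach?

start (3,-5,-2) = (f(1,0),f(0,1),f(1,1))
replace slot 3: 2·(3+(-5)) − (-2) = -2 → (3,-5,-2)
replace slot 1: 2·((-5)+(-2)) − 3 = -17 → (-17,-5,-2)
replace slot 2: 2·((-17)+(-2)) − (-5) = -33 → (-17,-33,-2)

-17,-33,-2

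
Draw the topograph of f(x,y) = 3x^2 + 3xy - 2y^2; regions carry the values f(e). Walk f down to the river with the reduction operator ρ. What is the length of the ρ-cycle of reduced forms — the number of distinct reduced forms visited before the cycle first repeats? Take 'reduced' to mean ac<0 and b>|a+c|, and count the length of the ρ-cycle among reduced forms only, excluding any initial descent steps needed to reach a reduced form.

D = 33, ⌊√D⌋ = 5
river: ρ → (-2,5,1)
river: ρ → (1,5,-2)
river: ρ → (-2,3,3)
river: ρ → (3,3,-2)
ρ-cycle length = 4 (tail of 0 descent steps not counted)

4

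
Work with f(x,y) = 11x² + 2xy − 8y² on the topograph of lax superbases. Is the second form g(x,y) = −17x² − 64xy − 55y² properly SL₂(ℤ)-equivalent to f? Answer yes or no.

D₁ = 356, D₂ = 356
river cycle of f (length 10): (-8, 14, 5), (5, 16, -5), (-5, 14, 8), (8, 18, -1), (-1, 18, 8), (8, 14, -5), (-5, 16, 5), (5, 14, -8), (-8, 18, 1), (1, 18, -8)
river cycle of g (length 10): (-8, 14, 5), (5, 16, -5), (-5, 14, 8), (8, 18, -1), (-1, 18, 8), (8, 14, -5), (-5, 16, 5), (5, 14, -8), (-8, 18, 1), (1, 18, -8)
cycles coincide ⇒ equivalent

yes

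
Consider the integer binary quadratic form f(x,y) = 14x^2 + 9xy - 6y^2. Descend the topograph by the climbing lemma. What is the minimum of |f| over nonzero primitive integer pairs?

river: ρ → (-6,15,8)
river: ρ → (8,17,-4)
river: ρ → (-4,15,12)
river: ρ → (12,9,-7)
river: ρ → (-7,19,2)
river: ρ → (2,17,-16)
river: ρ → (-16,15,3)
river: ρ → (3,15,-16)
river: ρ → (-16,17,2)
river: ρ → (2,19,-7)
river: ρ → (-7,9,12)
river: ρ → (12,15,-4)
river: ρ → (-4,17,8)
river: ρ → (8,15,-6)
river: ρ → (-6,9,14)
river: ρ → (14,19,-1)
river: ρ → (-1,19,14)
river: ρ → (14,9,-6)
closes: descent 0, river 18
min |a| on river = 1

1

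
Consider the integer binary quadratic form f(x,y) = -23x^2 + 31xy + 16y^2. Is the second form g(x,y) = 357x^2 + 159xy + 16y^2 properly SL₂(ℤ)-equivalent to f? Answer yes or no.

D₁ = 2433, D₂ = 2433
river cycle of f (length 38): (16, 33, -21), (-21, 9, 28), (28, 47, -2), (-2, 49, 4), (4, 47, -14), (-14, 37, 19), (19, 39, -12), (-12, 33, 28), (28, 23, -17), (-17, 45, 6), … (28 more)
river cycle of g (length 38): (16, 33, -21), (-21, 9, 28), (28, 47, -2), (-2, 49, 4), (4, 47, -14), (-14, 37, 19), (19, 39, -12), (-12, 33, 28), (28, 23, -17), (-17, 45, 6), … (28 more)
cycles coincide ⇒ equivalent

yes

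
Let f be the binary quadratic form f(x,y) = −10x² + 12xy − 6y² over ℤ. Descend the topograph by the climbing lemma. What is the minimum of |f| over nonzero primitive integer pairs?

translate: b→8 (≡-12 mod 20), so (10,-12,6)→(10,8,4)
flip: (10,8,4)→(4,-8,10)
translate: b→0 (≡-8 mod 8), so (4,-8,10)→(4,0,6)
reduced (well bottom): (4,0,6) with a≤c, −a<b≤a
well minimum |f| = |-4| = 4 (negative-definite)

4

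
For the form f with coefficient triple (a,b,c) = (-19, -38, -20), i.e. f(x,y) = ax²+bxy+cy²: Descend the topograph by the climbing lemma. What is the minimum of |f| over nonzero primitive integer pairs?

translate: b→0 (≡38 mod 38), so (19,38,20)→(19,0,1)
flip: (19,0,1)→(1,0,19)
reduced (well bottom): (1,0,19) with a≤c, −a<b≤a
well minimum |f| = |-1| = 1 (negative-definite)

1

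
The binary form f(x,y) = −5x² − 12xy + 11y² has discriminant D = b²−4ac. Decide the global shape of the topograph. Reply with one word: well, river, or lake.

D = b²−4ac = (-12)² − 4·(-5)·11 = 364
D > 0 non-square ⇒ indefinite ⇒ periodic river

river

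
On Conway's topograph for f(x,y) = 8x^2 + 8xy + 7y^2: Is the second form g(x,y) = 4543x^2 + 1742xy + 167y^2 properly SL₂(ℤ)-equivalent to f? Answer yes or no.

D₁ = -160, D₂ = -160
f: flip: (8,8,7)→(7,-8,8)
f: translate: b→6 (≡-8 mod 14), so (7,-8,8)→(7,6,7)
f: reduced (well bottom): (7,6,7) with a≤c, −a<b≤a
g: flip: (4543,1742,167)→(167,-1742,4543)
g: translate: b→-72 (≡-1742 mod 334), so (167,-1742,4543)→(167,-72,8)
g: flip: (167,-72,8)→(8,72,167)
g: translate: b→8 (≡72 mod 16), so (8,72,167)→(8,8,7)
g: flip: (8,8,7)→(7,-8,8)
g: translate: b→6 (≡-8 mod 14), so (7,-8,8)→(7,6,7)
g: reduced (well bottom): (7,6,7) with a≤c, −a<b≤a
reduced forms (7, 6, 7) vs (7, 6, 7) ⇒ equivalent

yes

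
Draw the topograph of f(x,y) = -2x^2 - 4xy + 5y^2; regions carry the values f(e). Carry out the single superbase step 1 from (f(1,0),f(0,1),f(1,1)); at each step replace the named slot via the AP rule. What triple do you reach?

start (-2,5,-1) = (f(1,0),f(0,1),f(1,1))
replace slot 1: 2·(5+(-1)) − (-2) = 10 → (10,5,-1)

10,5,-1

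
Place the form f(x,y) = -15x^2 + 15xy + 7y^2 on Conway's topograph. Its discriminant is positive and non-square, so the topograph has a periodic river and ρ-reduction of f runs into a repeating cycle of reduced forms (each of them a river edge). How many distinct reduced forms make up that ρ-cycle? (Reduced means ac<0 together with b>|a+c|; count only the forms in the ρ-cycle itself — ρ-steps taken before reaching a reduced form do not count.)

D = 645, ⌊√D⌋ = 25
river: ρ → (7,13,-17)
river: ρ → (-17,21,3)
river: ρ → (3,21,-17)
river: ρ → (-17,13,7)
river: ρ → (7,15,-15)
river: ρ → (-15,15,7)
ρ-cycle length = 6 (tail of 0 descent steps not counted)

6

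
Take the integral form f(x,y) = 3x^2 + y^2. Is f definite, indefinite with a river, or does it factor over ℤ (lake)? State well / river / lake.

D = b²−4ac = 0² − 4·3·1 = -12
D < 0 ⇒ definite ⇒ every region one sign ⇒ single well

well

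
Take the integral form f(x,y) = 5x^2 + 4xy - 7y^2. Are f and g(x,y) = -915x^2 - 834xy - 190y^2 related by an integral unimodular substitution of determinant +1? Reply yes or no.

D₁ = 156, D₂ = 156
river cycle of f (length 6): (-7, 10, 2), (2, 10, -7), (-7, 4, 5), (5, 6, -6), (-6, 6, 5), (5, 4, -7)
river cycle of g (length 6): (-7, 10, 2), (2, 10, -7), (-7, 4, 5), (5, 6, -6), (-6, 6, 5), (5, 4, -7)
cycles coincide ⇒ equivalent

yes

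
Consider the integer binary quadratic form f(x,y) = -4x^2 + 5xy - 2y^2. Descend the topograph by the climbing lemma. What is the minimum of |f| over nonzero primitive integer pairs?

translate: b→3 (≡-5 mod 8), so (4,-5,2)→(4,3,1)
flip: (4,3,1)→(1,-3,4)
translate: b→1 (≡-3 mod 2), so (1,-3,4)→(1,1,2)
reduced (well bottom): (1,1,2) with a≤c, −a<b≤a
well minimum |f| = |-1| = 1 (negative-definite)

1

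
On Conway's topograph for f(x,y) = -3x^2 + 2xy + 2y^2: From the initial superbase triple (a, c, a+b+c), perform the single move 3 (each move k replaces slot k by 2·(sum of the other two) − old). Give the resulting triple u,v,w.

start (-3,2,1) = (f(1,0),f(0,1),f(1,1))
replace slot 3: 2·((-3)+2) − 1 = -3 → (-3,2,-3)

-3,2,-3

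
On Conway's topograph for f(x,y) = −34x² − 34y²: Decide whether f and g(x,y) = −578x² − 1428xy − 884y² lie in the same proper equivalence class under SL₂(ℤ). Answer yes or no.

D₁ = -4624, D₂ = -4624
f is negative-definite; reduce −f:
−f: reduced (well bottom): (34,0,34) with a≤c, −a<b≤a
flip sign back: reduced form of f is (-34,0,-34)
g is negative-definite; reduce −g:
−g: translate: b→272 (≡1428 mod 1156), so (578,1428,884)→(578,272,34)
−g: flip: (578,272,34)→(34,-272,578)
−g: translate: b→0 (≡-272 mod 68), so (34,-272,578)→(34,0,34)
−g: reduced (well bottom): (34,0,34) with a≤c, −a<b≤a
flip sign back: reduced form of g is (-34,0,-34)
reduced forms (-34, 0, -34) vs (-34, 0, -34) ⇒ equivalent

yes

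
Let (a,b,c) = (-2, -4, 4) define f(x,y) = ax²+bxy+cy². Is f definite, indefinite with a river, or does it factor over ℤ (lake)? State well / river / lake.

D = b²−4ac = (-4)² − 4·(-2)·4 = 48
D > 0 non-square ⇒ indefinite ⇒ periodic river

river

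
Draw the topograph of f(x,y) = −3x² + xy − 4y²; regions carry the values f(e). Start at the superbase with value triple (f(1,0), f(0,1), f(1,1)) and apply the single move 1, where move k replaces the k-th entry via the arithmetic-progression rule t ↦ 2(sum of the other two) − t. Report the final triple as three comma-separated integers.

start (-3,-4,-6) = (f(1,0),f(0,1),f(1,1))
replace slot 1: 2·((-4)+(-6)) − (-3) = -17 → (-17,-4,-6)

-17,-4,-6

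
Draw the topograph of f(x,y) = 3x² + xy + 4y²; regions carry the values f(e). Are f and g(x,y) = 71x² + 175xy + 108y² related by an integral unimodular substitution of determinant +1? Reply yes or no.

D₁ = -47, D₂ = -47
f: reduced (well bottom): (3,1,4) with a≤c, −a<b≤a
g: translate: b→33 (≡175 mod 142), so (71,175,108)→(71,33,4)
g: flip: (71,33,4)→(4,-33,71)
g: translate: b→-1 (≡-33 mod 8), so (4,-33,71)→(4,-1,3)
g: flip: (4,-1,3)→(3,1,4)
g: reduced (well bottom): (3,1,4) with a≤c, −a<b≤a
reduced forms (3, 1, 4) vs (3, 1, 4) ⇒ equivalent

yes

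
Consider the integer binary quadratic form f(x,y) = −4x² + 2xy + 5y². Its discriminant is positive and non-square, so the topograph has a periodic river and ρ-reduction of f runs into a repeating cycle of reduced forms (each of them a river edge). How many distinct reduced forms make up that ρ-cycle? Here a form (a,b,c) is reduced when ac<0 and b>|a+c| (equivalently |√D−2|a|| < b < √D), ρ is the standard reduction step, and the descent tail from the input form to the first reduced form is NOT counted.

D = 84, ⌊√D⌋ = 9
river: ρ → (5,8,-1)
river: ρ → (-1,8,5)
river: ρ → (5,2,-4)
river: ρ → (-4,6,3)
river: ρ → (3,6,-4)
river: ρ → (-4,2,5)
ρ-cycle length = 6 (tail of 0 descent steps not counted)

6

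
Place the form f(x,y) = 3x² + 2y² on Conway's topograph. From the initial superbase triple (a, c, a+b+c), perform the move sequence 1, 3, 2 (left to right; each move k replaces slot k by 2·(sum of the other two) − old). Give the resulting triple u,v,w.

start (3,2,5) = (f(1,0),f(0,1),f(1,1))
replace slot 1: 2·(2+5) − 3 = 11 → (11,2,5)
replace slot 3: 2·(11+2) − 5 = 21 → (11,2,21)
replace slot 2: 2·(11+21) − 2 = 62 → (11,62,21)

11,62,21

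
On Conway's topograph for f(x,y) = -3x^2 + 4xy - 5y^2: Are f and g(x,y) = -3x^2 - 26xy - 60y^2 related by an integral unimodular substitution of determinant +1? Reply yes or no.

D₁ = -44, D₂ = -44
f is negative-definite; reduce −f:
−f: translate: b→2 (≡-4 mod 6), so (3,-4,5)→(3,2,4)
−f: reduced (well bottom): (3,2,4) with a≤c, −a<b≤a
flip sign back: reduced form of f is (-3,-2,-4)
g is negative-definite; reduce −g:
−g: translate: b→2 (≡26 mod 6), so (3,26,60)→(3,2,4)
−g: reduced (well bottom): (3,2,4) with a≤c, −a<b≤a
flip sign back: reduced form of g is (-3,-2,-4)
reduced forms (-3, -2, -4) vs (-3, -2, -4) ⇒ equivalent

yes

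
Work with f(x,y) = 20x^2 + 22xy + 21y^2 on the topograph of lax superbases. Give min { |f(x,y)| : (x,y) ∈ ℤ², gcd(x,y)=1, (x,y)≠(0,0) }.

translate: b→-18 (≡22 mod 40), so (20,22,21)→(20,-18,19)
flip: (20,-18,19)→(19,18,20)
reduced (well bottom): (19,18,20) with a≤c, −a<b≤a
well minimum = a = 19

19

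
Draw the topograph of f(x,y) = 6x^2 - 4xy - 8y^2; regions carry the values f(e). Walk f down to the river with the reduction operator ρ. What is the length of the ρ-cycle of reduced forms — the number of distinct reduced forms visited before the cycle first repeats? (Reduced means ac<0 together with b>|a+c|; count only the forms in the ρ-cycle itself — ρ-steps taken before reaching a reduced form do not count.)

D = 208, ⌊√D⌋ = 14
descent: ρ → (-8,4,6)  [lands on river]
river: ρ → (6,8,-6)
river: ρ → (-6,4,8)
river: ρ → (8,12,-2)
river: ρ → (-2,12,8)
river: ρ → (8,4,-6)
river: ρ → (-6,8,6)
river: ρ → (6,4,-8)
river: ρ → (-8,12,2)
river: ρ → (2,12,-8)
ρ-cycle length = 10 (tail of 1 descent step not counted)

10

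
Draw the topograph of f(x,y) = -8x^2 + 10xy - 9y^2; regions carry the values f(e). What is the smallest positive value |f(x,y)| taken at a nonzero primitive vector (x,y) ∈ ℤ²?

translate: b→6 (≡-10 mod 16), so (8,-10,9)→(8,6,7)
flip: (8,6,7)→(7,-6,8)
reduced (well bottom): (7,-6,8) with a≤c, −a<b≤a
well minimum |f| = |-7| = 7 (negative-definite)

7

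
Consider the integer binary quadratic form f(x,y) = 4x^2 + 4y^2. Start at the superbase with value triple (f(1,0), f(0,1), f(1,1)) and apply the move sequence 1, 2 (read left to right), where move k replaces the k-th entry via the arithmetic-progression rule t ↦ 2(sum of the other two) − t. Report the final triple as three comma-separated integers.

start (4,4,8) = (f(1,0),f(0,1),f(1,1))
replace slot 1: 2·(4+8) − 4 = 20 → (20,4,8)
replace slot 2: 2·(20+8) − 4 = 52 → (20,52,8)

20,52,8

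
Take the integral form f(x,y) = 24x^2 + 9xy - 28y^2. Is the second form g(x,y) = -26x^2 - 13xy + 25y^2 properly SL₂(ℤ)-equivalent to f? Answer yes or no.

D₁ = 2769, D₂ = 2769
river cycle of f (length 32): (-28, 47, 5), (5, 43, -46), (-46, 49, 2), (2, 51, -21), (-21, 33, 20), (20, 47, -7), (-7, 51, 6), (6, 45, -31), (-31, 17, 20), (20, 23, -28), … (22 more)
river cycle of g (length 32): (25, 13, -26), (-26, 39, 12), (12, 33, -35), (-35, 37, 10), (10, 43, -23), (-23, 49, 4), (4, 47, -35), (-35, 23, 16), (16, 41, -17), (-17, 27, 30), … (22 more)
cycles differ ⇒ inequivalent

no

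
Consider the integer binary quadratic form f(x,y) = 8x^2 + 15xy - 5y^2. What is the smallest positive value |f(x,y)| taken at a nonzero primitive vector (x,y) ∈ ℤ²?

river: ρ → (-5,15,8)
river: ρ → (8,17,-3)
river: ρ → (-3,19,2)
river: ρ → (2,17,-12)
river: ρ → (-12,7,7)
river: ρ → (7,7,-12)
river: ρ → (-12,17,2)
river: ρ → (2,19,-3)
river: ρ → (-3,17,8)
river: ρ → (8,15,-5)
closes: descent 0, river 10
min |a| on river = 2

2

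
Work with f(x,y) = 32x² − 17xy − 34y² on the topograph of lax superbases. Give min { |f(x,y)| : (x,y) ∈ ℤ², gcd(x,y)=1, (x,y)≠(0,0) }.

descent: ρ → (-34,17,32)  [lands on river]
river: ρ → (32,47,-19)
river: ρ → (-19,67,2)
river: ρ → (2,65,-52)
river: ρ → (-52,39,15)
river: ρ → (15,51,-34)
closes: descent 1, river 6
min |a| on river = 2

2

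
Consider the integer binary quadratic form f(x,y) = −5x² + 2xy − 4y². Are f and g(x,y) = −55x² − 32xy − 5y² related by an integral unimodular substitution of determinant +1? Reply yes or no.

D₁ = -76, D₂ = -76
f is negative-definite; reduce −f:
−f: flip: (5,-2,4)→(4,2,5)
−f: reduced (well bottom): (4,2,5) with a≤c, −a<b≤a
flip sign back: reduced form of f is (-4,-2,-5)
g is negative-definite; reduce −g:
−g: flip: (55,32,5)→(5,-32,55)
−g: translate: b→-2 (≡-32 mod 10), so (5,-32,55)→(5,-2,4)
−g: flip: (5,-2,4)→(4,2,5)
−g: reduced (well bottom): (4,2,5) with a≤c, −a<b≤a
flip sign back: reduced form of g is (-4,-2,-5)
reduced forms (-4, -2, -5) vs (-4, -2, -5) ⇒ equivalent

yes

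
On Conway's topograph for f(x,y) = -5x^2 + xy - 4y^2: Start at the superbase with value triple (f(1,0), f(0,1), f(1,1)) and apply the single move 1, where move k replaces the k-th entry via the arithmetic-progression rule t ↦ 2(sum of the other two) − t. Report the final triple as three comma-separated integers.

start (-5,-4,-8) = (f(1,0),f(0,1),f(1,1))
replace slot 1: 2·((-4)+(-8)) − (-5) = -19 → (-19,-4,-8)

-19,-4,-8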